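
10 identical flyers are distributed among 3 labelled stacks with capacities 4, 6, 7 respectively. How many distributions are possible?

By stars and bars, unrestricted non-negative solutions to x_1+…+x_3 = 10 number C(10+2,2) = 66.
Subtract solutions that violate a single cap (substitute x_i' = x_i − (cap_i+1)): x_1 ≥ 5 gives C(7,2) = 21; x_2 ≥ 7 gives C(5,2) = 10; x_3 ≥ 8 gives C(4,2) = 6. Together 37.
No two caps can be exceeded simultaneously, so the pair terms are all 0.
By inclusion–exclusion the count is 66 − 37 + 0 = 29.

29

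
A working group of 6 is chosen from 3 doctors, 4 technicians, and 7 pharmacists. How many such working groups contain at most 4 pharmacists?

2849

Split by how many pharmacists are chosen (0 through 4).
Sum: C(7,0)·C(7,6) + C(7,1)·C(7,5) + C(7,2)·C(7,4) + C(7,3)·C(7,3) + C(7,4)·C(7,2) = 7 + 147 + 735 + 1225 + 735 = 2849.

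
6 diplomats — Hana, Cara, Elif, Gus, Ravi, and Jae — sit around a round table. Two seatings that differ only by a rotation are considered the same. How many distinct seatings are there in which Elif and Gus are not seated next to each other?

72

All circular seatings of 6 people number (5)! = 120.
Those with Elif next to Gus: fuse the pair into one unit and seat 5 units around a circle — 2·(4)! = 48.
Subtracting, 120 − 48 = 72.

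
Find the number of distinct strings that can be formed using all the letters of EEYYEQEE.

168

EEYYEQEE has 8 letters with E appearing 5 times and Y appearing twice.
Dividing 8! = 40320 by 5!·2! = 240 for the repeated letters gives 168.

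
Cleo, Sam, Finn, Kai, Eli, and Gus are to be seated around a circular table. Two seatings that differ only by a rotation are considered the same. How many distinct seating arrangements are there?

Seat Cleo anywhere (absorbing the rotational symmetry), then permute the other 5: (5)! = 120.

120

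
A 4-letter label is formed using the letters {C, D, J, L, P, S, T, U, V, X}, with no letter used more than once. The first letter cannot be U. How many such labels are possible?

The first letter has 10−1 = 9 choices (anything except U).
The remaining 3 letters are filled from the other 9 symbols without repetition: 9 × 8 × 7 = 504.
Total: 9 × 504 = 4536.

4536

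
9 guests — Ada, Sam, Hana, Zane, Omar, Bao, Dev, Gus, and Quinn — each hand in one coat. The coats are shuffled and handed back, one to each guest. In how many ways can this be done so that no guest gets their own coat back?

133496

Count assignments avoiding every fixed point. For any j of the 9 guests fixed to their own coat, the other 9−j can be arranged in (9−j)! ways.
By inclusion–exclusion this is Σ_{j=0}^{9} (−1)^j C(9,j)·(9−j)!.
Computing: 362880 − 362880 + 181440 − 60480 + 15120 − 3024 + 504 − 72 + 9 − 1 = 133496.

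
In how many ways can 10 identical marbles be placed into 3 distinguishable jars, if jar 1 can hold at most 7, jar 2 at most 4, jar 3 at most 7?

33

Ignoring the caps, the number of non-negative solutions to x_1+…+x_3 = 10 is C(12,2) = 66.
Subtract solutions that violate a single cap (substitute x_i' = x_i − (cap_i+1)): x_1 ≥ 8 gives C(4,2) = 6; x_2 ≥ 5 gives C(7,2) = 21; x_3 ≥ 8 gives C(4,2) = 6. Together 33.
No two caps can be exceeded simultaneously, so the pair terms are all 0.
By inclusion–exclusion the count is 66 − 33 + 0 = 33.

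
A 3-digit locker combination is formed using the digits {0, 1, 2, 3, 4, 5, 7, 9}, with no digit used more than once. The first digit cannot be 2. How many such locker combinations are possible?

The first digit has 8−1 = 7 choices (anything except 2).
The remaining 2 digits are filled from the other 7 symbols without repetition: 7 × 6 = 42.
Total: 7 × 42 = 294.

294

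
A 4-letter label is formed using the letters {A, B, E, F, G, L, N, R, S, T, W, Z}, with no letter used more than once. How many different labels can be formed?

11880

Choose and order 4 of the 12 symbols: the first letter has 12 options, the next 11, then 10, 9.
That product is 12 × 11 × 10 × 9 = 11880.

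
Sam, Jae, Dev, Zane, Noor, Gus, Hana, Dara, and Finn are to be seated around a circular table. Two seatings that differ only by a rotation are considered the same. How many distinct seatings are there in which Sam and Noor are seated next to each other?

Treat {Sam, Noor} as one unit (2 internal orders) and seat the resulting 8 units around the table: (7)! circular arrangements.
So 2 × (7)! = 2 × 5040 = 10080.

10080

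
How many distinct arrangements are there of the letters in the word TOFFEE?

180

The 6 letters of TOFFEE have repeats: E appearing twice and F appearing twice.
Dividing 6! = 720 by 2!·2! = 4 for the repeated letters gives 180.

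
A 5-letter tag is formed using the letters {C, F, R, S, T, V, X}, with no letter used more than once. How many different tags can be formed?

This is a permutation of 5 out of 7: P(7,5) = 7!/2!.
That product is 7 × 6 × 5 × 4 × 3 = 2520.

2520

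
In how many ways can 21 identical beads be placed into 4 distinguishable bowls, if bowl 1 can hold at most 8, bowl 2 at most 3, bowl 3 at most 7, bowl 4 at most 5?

10

By stars and bars, unrestricted non-negative solutions to x_1+…+x_4 = 21 number C(21+3,3) = 2024.
Subtract solutions that violate a single cap (substitute x_i' = x_i − (cap_i+1)): x_1 ≥ 9 gives C(15,3) = 455; x_2 ≥ 4 gives C(20,3) = 1140; x_3 ≥ 8 gives C(16,3) = 560; x_4 ≥ 6 gives C(18,3) = 816. Together 2971.
Add back pairs where two caps are both exceeded: 165 + 35 + 84 + 220 + 364 + 120 = 988.
Subtract triples: 1 + 10 + 0 + 20 = 31.
By inclusion–exclusion the count is 2024 − 2971 + 988 − 31 = 10.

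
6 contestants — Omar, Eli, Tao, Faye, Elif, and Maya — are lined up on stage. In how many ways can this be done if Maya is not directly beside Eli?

480

Of the 6! = 720 arrangements, those with Maya and Eli adjacent number 2 × 5! = 240 (treat the pair as a block with 2 internal orders).
So 720 − 240 = 480 arrangements keep them apart.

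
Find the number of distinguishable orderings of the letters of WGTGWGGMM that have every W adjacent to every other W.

Treat the 2 copies of W as a single block. The multiset to arrange is then {WW, G, G, G, G, M, M, T}, 8 items in all.
That gives (8)!/(4!·2!) = 840 arrangements.

840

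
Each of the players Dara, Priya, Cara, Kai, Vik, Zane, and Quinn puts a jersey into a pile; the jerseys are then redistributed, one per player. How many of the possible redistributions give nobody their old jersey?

Count assignments avoiding every fixed point. For any j of the 7 players fixed to their old jersey, the other 7−j can be arranged in (7−j)! ways.
By inclusion–exclusion this is Σ_{j=0}^{7} (−1)^j C(7,j)·(7−j)!.
Computing: 5040 − 5040 + 2520 − 840 + 210 − 42 + 7 − 1 = 1854.

1854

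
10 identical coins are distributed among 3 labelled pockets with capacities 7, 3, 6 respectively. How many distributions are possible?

By stars and bars, unrestricted non-negative solutions to x_1+…+x_3 = 10 number C(10+2,2) = 66.
Subtract solutions that violate a single cap (substitute x_i' = x_i − (cap_i+1)): x_1 ≥ 8 gives C(4,2) = 6; x_2 ≥ 4 gives C(8,2) = 28; x_3 ≥ 7 gives C(5,2) = 10. Together 44.
No two caps can be exceeded simultaneously, so the pair terms are all 0.
By inclusion–exclusion the count is 66 − 44 + 0 = 22.

22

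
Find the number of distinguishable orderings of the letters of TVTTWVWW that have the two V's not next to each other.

There are 8!/(3!·3!·2!) = 560 arrangements of TVTTWVWW in total.
Arrangements with the V's together: treat VV as one letter, giving (7)!/(3!·3!) = 140.
Hence 560 − 140 = 420.

420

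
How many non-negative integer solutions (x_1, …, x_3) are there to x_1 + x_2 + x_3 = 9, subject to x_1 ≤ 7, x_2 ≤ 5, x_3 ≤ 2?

Ignoring the caps, the number of non-negative solutions to x_1+…+x_3 = 9 is C(11,2) = 55.
Subtract solutions that violate a single cap (substitute x_i' = x_i − (cap_i+1)): x_1 ≥ 8 gives C(3,2) = 3; x_2 ≥ 6 gives C(5,2) = 10; x_3 ≥ 3 gives C(8,2) = 28. Together 41.
Add back pairs where two caps are both exceeded: 0 + 0 + 1 = 1.
By inclusion–exclusion the count is 55 − 41 + 1 = 15.

15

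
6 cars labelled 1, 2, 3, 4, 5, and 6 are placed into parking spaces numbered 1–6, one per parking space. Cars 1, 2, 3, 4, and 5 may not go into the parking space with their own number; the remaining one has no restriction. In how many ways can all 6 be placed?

Let Aᵢ (for 1 ≤ i ≤ 5) be the placements that put car i in its forbidden parking space. Any j of these fix j positions, leaving (6−j)! ways to fill the rest, and there are C(5,j) ways to pick which j.
By inclusion–exclusion, the number of valid placements is Σ_{j=0}^{5} (−1)^j C(5,j)·(6−j)!.
Computing: 720 − 600 + 240 − 60 + 10 − 1 = 309.

309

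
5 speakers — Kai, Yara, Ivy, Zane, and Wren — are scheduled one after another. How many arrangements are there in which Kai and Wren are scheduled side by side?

48

Place the 3 others and the Kai-Wren pair as 4 objects in a line; the pair has 2 internal arrangements.
That gives 2 × 4! = 2 × 24 = 48.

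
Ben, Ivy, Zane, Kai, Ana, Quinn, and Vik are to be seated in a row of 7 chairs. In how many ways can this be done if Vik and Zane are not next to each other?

3600

Of the 7! = 5040 arrangements, those with Vik and Zane adjacent number 2 × 6! = 1440 (treat the pair as a block with 2 internal orders).
Complementary counting: 5040 − 1440 = 3600.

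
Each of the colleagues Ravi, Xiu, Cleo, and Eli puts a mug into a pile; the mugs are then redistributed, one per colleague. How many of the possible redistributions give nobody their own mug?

9

This is the derangement count D_4: permutations of 4 items with no fixed point.
By inclusion–exclusion this is Σ_{j=0}^{4} (−1)^j C(4,j)·(4−j)!.
Computing: 24 − 24 + 12 − 4 + 1 = 9.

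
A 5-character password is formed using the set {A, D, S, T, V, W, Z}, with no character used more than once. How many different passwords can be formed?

Choose and order 5 of the 7 symbols: the first character has 7 options, the next 6, and so on down to 3.
That product is 7 × 6 × 5 × 4 × 3 = 2520.

2520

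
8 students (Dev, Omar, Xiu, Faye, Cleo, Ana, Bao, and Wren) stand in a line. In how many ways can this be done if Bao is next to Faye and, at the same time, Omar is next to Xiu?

Treat {Bao,Faye} as one block (2 orders) and {Omar,Xiu} as another (2 orders).
That leaves 6 units to arrange: 2 × 2 × 6! = 4 × 720 = 2880.

2880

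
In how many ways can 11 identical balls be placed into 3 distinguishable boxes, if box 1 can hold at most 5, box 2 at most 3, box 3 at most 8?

Ignoring the caps, the number of non-negative solutions to x_1+…+x_3 = 11 is C(13,2) = 78.
Subtract solutions that violate a single cap (substitute x_i' = x_i − (cap_i+1)): x_1 ≥ 6 gives C(7,2) = 21; x_2 ≥ 4 gives C(9,2) = 36; x_3 ≥ 9 gives C(4,2) = 6. Together 63.
Add back pairs where two caps are both exceeded: 3 + 0 + 0 = 3.
By inclusion–exclusion the count is 78 − 63 + 3 = 18.

18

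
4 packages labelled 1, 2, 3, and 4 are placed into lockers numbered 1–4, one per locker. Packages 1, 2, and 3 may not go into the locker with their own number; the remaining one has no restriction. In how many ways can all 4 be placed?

11

Let Aᵢ (for i ∈ {1, 2, 3}) be the placements that put package i in its forbidden locker. Any j of these fix j positions, leaving (4−j)! ways to fill the rest, and there are C(3,j) ways to pick which j.
By inclusion–exclusion, the number of valid placements is Σ_{j=0}^{3} (−1)^j C(3,j)·(4−j)!.
Computing: 24 − 18 + 6 − 1 = 11.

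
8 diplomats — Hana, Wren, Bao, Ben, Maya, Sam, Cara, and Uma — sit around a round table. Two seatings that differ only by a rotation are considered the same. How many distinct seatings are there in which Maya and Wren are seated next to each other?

Glue Maya and Wren into a block (2 internal orders). Seating 7 units around a circle gives (6)! arrangements.
So 2 × (6)! = 2 × 720 = 1440.

1440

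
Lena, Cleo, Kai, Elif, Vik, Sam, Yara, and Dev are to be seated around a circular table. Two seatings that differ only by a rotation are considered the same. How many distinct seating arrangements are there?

Around a circle, 8 distinct people have 8!/8 = (7)! = 5040 rotationally distinct seatings.

5040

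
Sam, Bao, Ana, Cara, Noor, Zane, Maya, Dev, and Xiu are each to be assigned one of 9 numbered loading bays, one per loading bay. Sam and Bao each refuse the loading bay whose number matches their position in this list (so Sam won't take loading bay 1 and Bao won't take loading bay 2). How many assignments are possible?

Let Aᵢ (for i ∈ {1, 2}) be the placements that put person i in their forbidden loading bay. Any j of these fix j positions, leaving (9−j)! ways to fill the rest, and there are C(2,j) ways to pick which j.
By inclusion–exclusion, the number of valid placements is Σ_{j=0}^{2} (−1)^j C(2,j)·(9−j)!.
Computing: 362880 − 80640 + 5040 = 287280.

287280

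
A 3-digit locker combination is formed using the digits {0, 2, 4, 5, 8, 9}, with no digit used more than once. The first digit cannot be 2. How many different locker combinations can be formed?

The first digit has 6−1 = 5 choices (anything except 2).
The remaining 2 digits are filled from the other 5 symbols without repetition: 5 × 4 = 20.
Total: 5 × 20 = 100.

100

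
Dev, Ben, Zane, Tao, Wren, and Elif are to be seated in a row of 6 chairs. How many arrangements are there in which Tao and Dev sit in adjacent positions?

Treat {Tao, Dev} as a single unit. There are 5 units to order, and the pair itself can be ordered 2 ways.
That gives 2 × 5! = 2 × 120 = 240.

240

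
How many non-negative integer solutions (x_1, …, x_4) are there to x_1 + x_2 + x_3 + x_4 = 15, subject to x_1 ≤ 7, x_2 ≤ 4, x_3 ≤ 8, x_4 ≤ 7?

Ignoring the caps, the number of non-negative solutions to x_1+…+x_4 = 15 is C(18,3) = 816.
Subtract solutions that violate a single cap (substitute x_i' = x_i − (cap_i+1)): x_1 ≥ 8 gives C(10,3) = 120; x_2 ≥ 5 gives C(13,3) = 286; x_3 ≥ 9 gives C(9,3) = 84; x_4 ≥ 8 gives C(10,3) = 120. Together 610.
Add back pairs where two caps are both exceeded: 10 + 0 + 0 + 4 + 10 + 0 = 24.
By inclusion–exclusion the count is 816 − 610 + 24 = 230.

230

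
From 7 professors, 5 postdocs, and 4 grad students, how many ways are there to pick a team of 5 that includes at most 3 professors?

Split by how many professors are chosen (0 through 3).
Sum: C(7,0)·C(9,5) + C(7,1)·C(9,4) + C(7,2)·C(9,3) + C(7,3)·C(9,2) = 126 + 882 + 1764 + 1260 = 4032.

4032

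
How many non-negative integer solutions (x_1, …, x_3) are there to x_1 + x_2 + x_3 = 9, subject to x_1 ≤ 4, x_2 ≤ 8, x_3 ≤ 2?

Ignoring the caps, the number of non-negative solutions to x_1+…+x_3 = 9 is C(11,2) = 55.
Subtract solutions that violate a single cap (substitute x_i' = x_i − (cap_i+1)): x_1 ≥ 5 gives C(6,2) = 15; x_2 ≥ 9 gives C(2,2) = 1; x_3 ≥ 3 gives C(8,2) = 28. Together 44.
Add back pairs where two caps are both exceeded: 0 + 3 + 0 = 3.
By inclusion–exclusion the count is 55 − 44 + 3 = 14.

14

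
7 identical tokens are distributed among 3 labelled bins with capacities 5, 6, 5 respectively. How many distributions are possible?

29

By stars and bars, unrestricted non-negative solutions to x_1+…+x_3 = 7 number C(7+2,2) = 36.
Subtract solutions that violate a single cap (substitute x_i' = x_i − (cap_i+1)): x_1 ≥ 6 gives C(3,2) = 3; x_2 ≥ 7 gives C(2,2) = 1; x_3 ≥ 6 gives C(3,2) = 3. Together 7.
No two caps can be exceeded simultaneously, so the pair terms are all 0.
By inclusion–exclusion the count is 36 − 7 + 0 = 29.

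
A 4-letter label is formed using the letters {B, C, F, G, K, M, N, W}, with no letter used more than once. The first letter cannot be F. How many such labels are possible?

The first letter has 8−1 = 7 choices (anything except F).
The remaining 3 letters are filled from the other 7 symbols without repetition: 7 × 6 × 5 = 210.
Total: 7 × 210 = 1470.

1470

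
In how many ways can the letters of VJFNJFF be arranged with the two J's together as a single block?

Treat the 2 copies of J as a single block. The multiset to arrange is then {JJ, F, F, F, N, V}, 6 items in all.
That gives (6)!/(3!) = 120 arrangements.

120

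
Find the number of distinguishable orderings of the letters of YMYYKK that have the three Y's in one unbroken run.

Treat the 3 copies of Y as a single block. The multiset to arrange is then {YYY, K, K, M}, 4 items in all.
That gives (4)!/(2!) = 12 arrangements.

12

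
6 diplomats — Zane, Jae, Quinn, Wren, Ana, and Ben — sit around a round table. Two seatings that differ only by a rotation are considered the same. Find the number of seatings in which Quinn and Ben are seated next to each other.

48

Treat {Quinn, Ben} as one unit (2 internal orders) and seat the resulting 5 units around the table: (4)! circular arrangements.
So 2 × (4)! = 2 × 24 = 48.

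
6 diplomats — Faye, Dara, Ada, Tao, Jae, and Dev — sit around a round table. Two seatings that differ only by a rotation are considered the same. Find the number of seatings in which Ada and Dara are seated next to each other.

Glue Ada and Dara into a block (2 internal orders). Seating 5 units around a circle gives (4)! arrangements.
So 2 × (4)! = 2 × 24 = 48.

48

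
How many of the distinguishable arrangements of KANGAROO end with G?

1260

Fix G in the last position and arrange the remaining 7 letters.
Those 7 letters have A appearing twice and O appearing twice, giving (7)!/(2!·2!) = 1260.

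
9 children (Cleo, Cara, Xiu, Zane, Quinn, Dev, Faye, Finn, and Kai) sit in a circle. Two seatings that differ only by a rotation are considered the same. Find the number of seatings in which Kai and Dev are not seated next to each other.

30240

Without the restriction there are (8)! = 40320 seatings.
Seatings with Kai beside Dev: treat them as a block with 2 internal orders, giving 2 × (7)! = 10080.
Subtracting, 40320 − 10080 = 30240.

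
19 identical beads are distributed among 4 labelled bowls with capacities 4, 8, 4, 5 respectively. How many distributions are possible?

10

By stars and bars, unrestricted non-negative solutions to x_1+…+x_4 = 19 number C(19+3,3) = 1540.
Subtract solutions that violate a single cap (substitute x_i' = x_i − (cap_i+1)): x_1 ≥ 5 gives C(17,3) = 680; x_2 ≥ 9 gives C(13,3) = 286; x_3 ≥ 5 gives C(17,3) = 680; x_4 ≥ 6 gives C(16,3) = 560. Together 2206.
Add back pairs where two caps are both exceeded: 56 + 220 + 165 + 56 + 35 + 165 = 697.
Subtract triples: 1 + 0 + 20 + 0 = 21.
By inclusion–exclusion the count is 1540 − 2206 + 697 − 21 = 10.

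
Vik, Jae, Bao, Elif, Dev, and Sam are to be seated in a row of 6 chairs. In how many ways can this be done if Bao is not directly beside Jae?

480

Of the 6! = 720 arrangements, those with Bao and Jae adjacent number 2 × 5! = 240 (treat the pair as a block with 2 internal orders).
Complementary counting: 720 − 240 = 480.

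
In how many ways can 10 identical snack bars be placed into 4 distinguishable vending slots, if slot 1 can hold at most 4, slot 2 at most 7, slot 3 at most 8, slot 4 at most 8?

212

Without the upper bounds there are C(13,3) = 286 ways to split 10 among 4 vending slots.
Subtract solutions that violate a single cap (substitute x_i' = x_i − (cap_i+1)): x_1 ≥ 5 gives C(8,3) = 56; x_2 ≥ 8 gives C(5,3) = 10; x_3 ≥ 9 gives C(4,3) = 4; x_4 ≥ 9 gives C(4,3) = 4. Together 74.
No two caps can be exceeded simultaneously, so the pair terms are all 0.
By inclusion–exclusion the count is 286 − 74 + 0 = 212.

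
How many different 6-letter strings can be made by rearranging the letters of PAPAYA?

PAPAYA has 6 letters with A appearing 3 times and P appearing twice.
Dividing 6! = 720 by 3!·2! = 12 for the repeated letters gives 60.

60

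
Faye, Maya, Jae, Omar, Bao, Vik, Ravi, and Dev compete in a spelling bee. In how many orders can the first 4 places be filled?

1680

This is an ordered selection of 4 from 8: P(8,4).
That gives 8 × 7 × 6 × 5 = 1680.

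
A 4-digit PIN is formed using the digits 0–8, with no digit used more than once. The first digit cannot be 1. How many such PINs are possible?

2688

The first digit has 9−1 = 8 choices (anything except 1).
The remaining 3 digits are filled from the other 8 symbols without repetition: 8 × 7 × 6 = 336.
Total: 8 × 336 = 2688.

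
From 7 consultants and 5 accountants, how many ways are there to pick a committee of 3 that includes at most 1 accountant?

Split by how many accountants are chosen (0 through 1).
Sum: C(5,0)·C(7,3) + C(5,1)·C(7,2) = 35 + 105 = 140.

140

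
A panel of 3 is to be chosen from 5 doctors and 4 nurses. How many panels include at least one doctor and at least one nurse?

With no constraint there are C(9,3) = 84 possible selections.
Selections missing a whole group: no doctors → C(4,3) = 4; no nurses → C(5,3) = 10.
Both groups omitted at once is impossible, so 84 − 14 = 70.

70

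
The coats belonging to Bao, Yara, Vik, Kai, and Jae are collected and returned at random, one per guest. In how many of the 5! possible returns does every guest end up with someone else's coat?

This is the derangement count D_5: permutations of 5 items with no fixed point.
By inclusion–exclusion this is Σ_{j=0}^{5} (−1)^j C(5,j)·(5−j)!.
Computing: 120 − 120 + 60 − 20 + 5 − 1 = 44.

44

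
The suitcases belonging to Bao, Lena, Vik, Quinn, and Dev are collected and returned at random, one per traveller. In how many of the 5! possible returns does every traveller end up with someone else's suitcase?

44

Count assignments avoiding every fixed point. For any j of the 5 travellers fixed to their own suitcase, the other 5−j can be arranged in (5−j)! ways.
By inclusion–exclusion this is Σ_{j=0}^{5} (−1)^j C(5,j)·(5−j)!.
Computing: 120 − 120 + 60 − 20 + 5 − 1 = 44.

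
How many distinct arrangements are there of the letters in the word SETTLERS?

5040

SETTLERS has 8 letters with E appearing twice, S appearing twice, and T appearing twice.
The number of distinct arrangements is 8!/(2!·2!·2!) = 40320/8 = 5040.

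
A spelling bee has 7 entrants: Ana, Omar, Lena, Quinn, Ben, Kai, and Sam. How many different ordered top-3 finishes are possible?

This is an ordered selection of 3 from 7: P(7,3).
That gives 7 × 6 × 5 = 210.

210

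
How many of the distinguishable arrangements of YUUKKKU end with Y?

20

With the last slot taken by Y, it remains to arrange the other 6 letters (UUKKKU).
Those 6 letters have K appearing 3 times and U appearing 3 times, giving (6)!/(3!·3!) = 20.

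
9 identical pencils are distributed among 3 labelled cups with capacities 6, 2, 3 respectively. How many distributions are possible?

6

Ignoring the caps, the number of non-negative solutions to x_1+…+x_3 = 9 is C(11,2) = 55.
Subtract solutions that violate a single cap (substitute x_i' = x_i − (cap_i+1)): x_1 ≥ 7 gives C(4,2) = 6; x_2 ≥ 3 gives C(8,2) = 28; x_3 ≥ 4 gives C(7,2) = 21. Together 55.
Add back pairs where two caps are both exceeded: 0 + 0 + 6 = 6.
By inclusion–exclusion the count is 55 − 55 + 6 = 6.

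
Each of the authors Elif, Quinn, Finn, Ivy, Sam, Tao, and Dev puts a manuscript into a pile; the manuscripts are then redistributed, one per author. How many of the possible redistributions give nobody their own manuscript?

Let Aᵢ be the assignments in which author i gets their own manuscript. We want the size of the complement of A₁∪…∪A_7.
By inclusion–exclusion this is Σ_{j=0}^{7} (−1)^j C(7,j)·(7−j)!.
Computing: 5040 − 5040 + 2520 − 840 + 210 − 42 + 7 − 1 = 1854.

1854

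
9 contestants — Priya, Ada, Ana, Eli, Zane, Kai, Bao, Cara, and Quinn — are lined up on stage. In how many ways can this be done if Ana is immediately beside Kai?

Treat {Ana, Kai} as a single unit. There are 8 units to order, and the pair itself can be ordered 2 ways.
That gives 2 × 8! = 2 × 40320 = 80640.

80640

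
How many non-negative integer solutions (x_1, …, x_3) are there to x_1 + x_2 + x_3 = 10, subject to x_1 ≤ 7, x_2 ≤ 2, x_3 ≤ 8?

21

Ignoring the caps, the number of non-negative solutions to x_1+…+x_3 = 10 is C(12,2) = 66.
Subtract solutions that violate a single cap (substitute x_i' = x_i − (cap_i+1)): x_1 ≥ 8 gives C(4,2) = 6; x_2 ≥ 3 gives C(9,2) = 36; x_3 ≥ 9 gives C(3,2) = 3. Together 45.
No two caps can be exceeded simultaneously, so the pair terms are all 0.
By inclusion–exclusion the count is 66 − 45 + 0 = 21.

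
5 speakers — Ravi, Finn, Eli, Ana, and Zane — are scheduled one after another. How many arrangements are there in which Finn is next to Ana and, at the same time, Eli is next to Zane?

24

Treat {Finn,Ana} as one block (2 orders) and {Eli,Zane} as another (2 orders).
That leaves 3 units to arrange: 2 × 2 × 3! = 4 × 6 = 24.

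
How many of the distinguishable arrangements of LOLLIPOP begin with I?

210

With the first slot taken by I, it remains to arrange the other 7 letters (LOLLPOP).
Those 7 letters have L appearing 3 times, O appearing twice, and P appearing twice, giving (7)!/(3!·2!·2!) = 210.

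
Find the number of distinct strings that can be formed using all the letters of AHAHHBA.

The 7 letters of AHAHHBA have repeats: A appearing 3 times and H appearing 3 times.
Dividing 7! = 5040 by 3!·3! = 36 for the repeated letters gives 140.

140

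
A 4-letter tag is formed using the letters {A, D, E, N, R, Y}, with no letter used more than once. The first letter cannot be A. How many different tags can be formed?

300

The first letter has 6−1 = 5 choices (anything except A).
The remaining 3 letters are filled from the other 5 symbols without repetition: 5 × 4 × 3 = 60.
Total: 5 × 60 = 300.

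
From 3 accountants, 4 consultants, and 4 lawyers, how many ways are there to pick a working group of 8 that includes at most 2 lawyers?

46

Split by how many lawyers are chosen (0 through 2).
Sum: C(4,0)·C(7,8) + C(4,1)·C(7,7) + C(4,2)·C(7,6) = 0 + 4 + 42 = 46.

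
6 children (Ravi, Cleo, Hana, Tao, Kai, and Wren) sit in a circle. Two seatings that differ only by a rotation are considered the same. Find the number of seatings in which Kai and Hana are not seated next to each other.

72

All circular seatings of 6 people number (5)! = 120.
Those with Kai next to Hana: fuse the pair into one unit and seat 5 units around a circle — 2·(4)! = 48.
Subtracting, 120 − 48 = 72.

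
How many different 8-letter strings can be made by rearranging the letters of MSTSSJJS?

Letter multiplicities in MSTSSJJS: J×2, M×1, S×4, T×1.
Dividing 8! = 40320 by 4!·2! = 48 for the repeated letters gives 840.

840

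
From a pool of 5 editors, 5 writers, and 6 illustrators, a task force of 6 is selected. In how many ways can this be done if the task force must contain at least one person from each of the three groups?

6875

Total 6-person selections from all 16: C(16,6) = 8008.
Selections missing a whole group: no editors → C(11,6) = 462; no writers → C(11,6) = 462; no illustrators → C(10,6) = 210.
Add back selections omitting two groups (i.e. drawn from a single group): C(5,6) + C(5,6) + C(6,6) = 1.
By inclusion–exclusion: 8008 − 1134 + 1 = 6875.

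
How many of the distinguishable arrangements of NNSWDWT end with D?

180

With the last slot taken by D, it remains to arrange the other 6 letters (NNSWWT).
Those 6 letters have N appearing twice and W appearing twice, giving (6)!/(2!·2!) = 180.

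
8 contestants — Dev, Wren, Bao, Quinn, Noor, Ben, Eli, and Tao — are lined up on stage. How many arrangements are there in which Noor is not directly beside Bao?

There are 8! = 40320 arrangements in all. If Noor and Bao are adjacent, merging them into one block gives 2·(7)! = 10080 arrangements.
So 40320 − 10080 = 30240 arrangements keep them apart.

30240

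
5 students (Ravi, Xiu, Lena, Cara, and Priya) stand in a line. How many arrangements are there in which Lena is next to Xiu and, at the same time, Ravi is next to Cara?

Treat {Lena,Xiu} as one block (2 orders) and {Ravi,Cara} as another (2 orders).
That leaves 3 units to arrange: 2 × 2 × 3! = 4 × 6 = 24.

24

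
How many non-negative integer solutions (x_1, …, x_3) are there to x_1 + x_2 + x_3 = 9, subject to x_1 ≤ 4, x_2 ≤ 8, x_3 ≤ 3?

By stars and bars, unrestricted non-negative solutions to x_1+…+x_3 = 9 number C(9+2,2) = 55.
Subtract solutions that violate a single cap (substitute x_i' = x_i − (cap_i+1)): x_1 ≥ 5 gives C(6,2) = 15; x_2 ≥ 9 gives C(2,2) = 1; x_3 ≥ 4 gives C(7,2) = 21. Together 37.
Add back pairs where two caps are both exceeded: 0 + 1 + 0 = 1.
By inclusion–exclusion the count is 55 − 37 + 1 = 19.

19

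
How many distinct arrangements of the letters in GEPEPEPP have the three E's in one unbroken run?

30

Treat the 3 copies of E as a single block. The multiset to arrange is then {EEE, G, P, P, P, P}, 6 items in all.
That gives (6)!/(4!) = 30 arrangements.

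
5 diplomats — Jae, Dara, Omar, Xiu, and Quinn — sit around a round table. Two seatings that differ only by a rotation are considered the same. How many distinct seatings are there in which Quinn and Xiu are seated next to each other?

12

Treat {Quinn, Xiu} as one unit (2 internal orders) and seat the resulting 4 units around the table: (3)! circular arrangements.
So 2 × (3)! = 2 × 6 = 12.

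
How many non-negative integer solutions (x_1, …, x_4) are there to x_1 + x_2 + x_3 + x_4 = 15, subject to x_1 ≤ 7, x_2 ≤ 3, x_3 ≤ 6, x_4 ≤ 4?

Ignoring the caps, the number of non-negative solutions to x_1+…+x_4 = 15 is C(18,3) = 816.
Subtract solutions that violate a single cap (substitute x_i' = x_i − (cap_i+1)): x_1 ≥ 8 gives C(10,3) = 120; x_2 ≥ 4 gives C(14,3) = 364; x_3 ≥ 7 gives C(11,3) = 165; x_4 ≥ 5 gives C(13,3) = 286. Together 935.
Add back pairs where two caps are both exceeded: 20 + 1 + 10 + 35 + 84 + 20 = 170.
By inclusion–exclusion the count is 816 − 935 + 170 = 51.

51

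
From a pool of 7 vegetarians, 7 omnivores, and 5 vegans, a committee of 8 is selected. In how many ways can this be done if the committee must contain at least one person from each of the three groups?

Total 8-person selections from all 19: C(19,8) = 75582.
Selections missing a whole group: no vegetarians → C(12,8) = 495; no omnivores → C(12,8) = 495; no vegans → C(14,8) = 3003.
Add back selections omitting two groups (i.e. drawn from a single group): C(7,8) + C(7,8) + C(5,8) = 0.
By inclusion–exclusion: 75582 − 3993 + 0 = 71589.

71589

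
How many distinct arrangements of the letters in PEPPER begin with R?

With the first slot taken by R, it remains to arrange the other 5 letters (PEPPE).
Those 5 letters have E appearing twice and P appearing 3 times, giving (5)!/(3!·2!) = 10.

10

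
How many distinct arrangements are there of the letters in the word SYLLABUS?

10080

The 8 letters of SYLLABUS have repeats: L appearing twice and S appearing twice.
The number of distinct arrangements is 8!/(2!·2!) = 40320/4 = 10080.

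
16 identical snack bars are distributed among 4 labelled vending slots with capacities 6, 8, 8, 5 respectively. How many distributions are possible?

253

Ignoring the caps, the number of non-negative solutions to x_1+…+x_4 = 16 is C(19,3) = 969.
Subtract solutions that violate a single cap (substitute x_i' = x_i − (cap_i+1)): x_1 ≥ 7 gives C(12,3) = 220; x_2 ≥ 9 gives C(10,3) = 120; x_3 ≥ 9 gives C(10,3) = 120; x_4 ≥ 6 gives C(13,3) = 286. Together 746.
Add back pairs where two caps are both exceeded: 1 + 1 + 20 + 0 + 4 + 4 = 30.
By inclusion–exclusion the count is 969 − 746 + 30 = 253.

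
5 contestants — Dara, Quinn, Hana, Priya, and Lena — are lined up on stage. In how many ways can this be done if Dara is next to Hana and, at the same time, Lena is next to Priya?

Treat {Dara,Hana} as one block (2 orders) and {Lena,Priya} as another (2 orders).
That leaves 3 units to arrange: 2 × 2 × 3! = 4 × 6 = 24.

24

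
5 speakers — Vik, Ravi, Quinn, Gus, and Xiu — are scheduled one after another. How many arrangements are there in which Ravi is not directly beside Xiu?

72

There are 5! = 120 arrangements in all. If Ravi and Xiu are adjacent, merging them into one block gives 2·(4)! = 48 arrangements.
Complementary counting: 120 − 48 = 72.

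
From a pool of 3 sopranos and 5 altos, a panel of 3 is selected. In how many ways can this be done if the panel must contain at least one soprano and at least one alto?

With no constraint there are C(8,3) = 56 possible selections.
Selections missing a whole group: no sopranos → C(5,3) = 10; no altos → C(3,3) = 1.
Both groups omitted at once is impossible, so 56 − 11 = 45.

45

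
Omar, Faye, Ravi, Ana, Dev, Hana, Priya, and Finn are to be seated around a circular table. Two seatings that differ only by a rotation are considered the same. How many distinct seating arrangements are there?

5040

Seat Omar anywhere (absorbing the rotational symmetry), then permute the other 7: (7)! = 5040.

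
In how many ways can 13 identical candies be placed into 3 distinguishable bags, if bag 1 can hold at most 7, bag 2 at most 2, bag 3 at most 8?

12

Without the upper bounds there are C(15,2) = 105 ways to split 13 among 3 bags.
Subtract solutions that violate a single cap (substitute x_i' = x_i − (cap_i+1)): x_1 ≥ 8 gives C(7,2) = 21; x_2 ≥ 3 gives C(12,2) = 66; x_3 ≥ 9 gives C(6,2) = 15. Together 102.
Add back pairs where two caps are both exceeded: 6 + 0 + 3 = 9.
By inclusion–exclusion the count is 105 − 102 + 9 = 12.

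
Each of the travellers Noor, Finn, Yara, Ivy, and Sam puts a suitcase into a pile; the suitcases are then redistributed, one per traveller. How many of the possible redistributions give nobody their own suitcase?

44

This is the derangement count D_5: permutations of 5 items with no fixed point.
By inclusion–exclusion this is Σ_{j=0}^{5} (−1)^j C(5,j)·(5−j)!.
Computing: 120 − 120 + 60 − 20 + 5 − 1 = 44.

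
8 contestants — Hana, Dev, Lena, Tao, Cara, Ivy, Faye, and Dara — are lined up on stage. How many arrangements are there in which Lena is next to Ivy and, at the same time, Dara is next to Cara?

2880

Treat {Lena,Ivy} as one block (2 orders) and {Dara,Cara} as another (2 orders).
That leaves 6 units to arrange: 2 × 2 × 6! = 4 × 720 = 2880.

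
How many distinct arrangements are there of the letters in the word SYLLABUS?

Letter multiplicities in SYLLABUS: A×1, B×1, L×2, S×2, U×1, Y×1.
Dividing 8! = 40320 by 2!·2! = 4 for the repeated letters gives 10080.

10080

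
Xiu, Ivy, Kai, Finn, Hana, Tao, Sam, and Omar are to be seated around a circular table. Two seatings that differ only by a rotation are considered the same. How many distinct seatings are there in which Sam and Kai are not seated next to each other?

All circular seatings of 8 people number (7)! = 5040.
Seatings with Sam beside Kai: treat them as a block with 2 internal orders, giving 2 × (6)! = 1440.
Subtracting, 5040 − 1440 = 3600.

3600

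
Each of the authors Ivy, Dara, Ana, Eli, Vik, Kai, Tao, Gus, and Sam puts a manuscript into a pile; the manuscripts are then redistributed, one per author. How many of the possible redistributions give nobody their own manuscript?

133496

This is the derangement count D_9: permutations of 9 items with no fixed point.
By inclusion–exclusion this is Σ_{j=0}^{9} (−1)^j C(9,j)·(9−j)!.
Computing: 362880 − 362880 + 181440 − 60480 + 15120 − 3024 + 504 − 72 + 9 − 1 = 133496.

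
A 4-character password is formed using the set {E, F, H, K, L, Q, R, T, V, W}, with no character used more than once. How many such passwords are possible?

5040

This is a permutation of 4 out of 10: P(10,4) = 10!/6!.
10 × 9 × 8 × 7 = 5040.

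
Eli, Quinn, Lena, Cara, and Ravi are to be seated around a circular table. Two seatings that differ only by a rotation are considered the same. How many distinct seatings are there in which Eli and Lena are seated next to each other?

12

Treat {Eli, Lena} as one unit (2 internal orders) and seat the resulting 4 units around the table: (3)! circular arrangements.
So 2 × (3)! = 2 × 6 = 12.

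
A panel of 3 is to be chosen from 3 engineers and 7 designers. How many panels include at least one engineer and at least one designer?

84

Total 3-person selections from all 10: C(10,3) = 120.
Subtract selections that omit an entire group: no engineers → C(7,3) = 35; no designers → C(3,3) = 1.
Both groups omitted at once is impossible, so 120 − 36 = 84.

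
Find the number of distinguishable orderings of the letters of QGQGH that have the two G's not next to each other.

18

There are 5!/(2!·2!) = 30 arrangements of QGQGH in total.
Arrangements with the G's together: treat GG as one letter, giving (4)!/(2!) = 12.
Hence 30 − 12 = 18.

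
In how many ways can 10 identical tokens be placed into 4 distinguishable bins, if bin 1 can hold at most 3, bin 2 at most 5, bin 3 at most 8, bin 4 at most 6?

By stars and bars, unrestricted non-negative solutions to x_1+…+x_4 = 10 number C(10+3,3) = 286.
Subtract solutions that violate a single cap (substitute x_i' = x_i − (cap_i+1)): x_1 ≥ 4 gives C(9,3) = 84; x_2 ≥ 6 gives C(7,3) = 35; x_3 ≥ 9 gives C(4,3) = 4; x_4 ≥ 7 gives C(6,3) = 20. Together 143.
Add back pairs where two caps are both exceeded: 1 + 0 + 0 + 0 + 0 + 0 = 1.
By inclusion–exclusion the count is 286 − 143 + 1 = 144.

144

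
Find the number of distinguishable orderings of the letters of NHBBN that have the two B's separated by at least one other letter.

18

Total arrangements of NHBBN: 5!/(2!·2!) = 30.
Arrangements with the B's together: treat BB as one letter, giving (4)!/(2!) = 12.
Hence 30 − 12 = 18.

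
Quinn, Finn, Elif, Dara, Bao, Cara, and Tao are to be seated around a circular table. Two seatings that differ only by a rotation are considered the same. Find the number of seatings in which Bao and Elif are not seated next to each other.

480

Without the restriction there are (6)! = 720 seatings.
Seatings with Bao beside Elif: treat them as a block with 2 internal orders, giving 2 × (5)! = 240.
Subtracting, 720 − 240 = 480.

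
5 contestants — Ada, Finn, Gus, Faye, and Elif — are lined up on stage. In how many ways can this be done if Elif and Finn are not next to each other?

72

There are 5! = 120 arrangements in all. If Elif and Finn are adjacent, merging them into one block gives 2·(4)! = 48 arrangements.
Complementary counting: 120 − 48 = 72.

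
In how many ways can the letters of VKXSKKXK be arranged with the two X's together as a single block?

210

Treat the 2 copies of X as a single block. The multiset to arrange is then {XX, K, K, K, K, S, V}, 7 items in all.
That gives (7)!/(4!) = 210 arrangements.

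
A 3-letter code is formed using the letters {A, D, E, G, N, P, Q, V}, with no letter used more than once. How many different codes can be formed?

336

This is a permutation of 3 out of 8: P(8,3) = 8!/5!.
8 × 7 × 6 = 336.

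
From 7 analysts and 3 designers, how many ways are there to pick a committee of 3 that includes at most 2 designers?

Split by how many designers are chosen (0 through 2).
Sum: C(3,0)·C(7,3) + C(3,1)·C(7,2) + C(3,2)·C(7,1) = 35 + 63 + 21 = 119.

119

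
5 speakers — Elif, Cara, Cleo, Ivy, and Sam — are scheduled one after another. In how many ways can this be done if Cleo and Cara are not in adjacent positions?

72

There are 5! = 120 arrangements in all. If Cleo and Cara are adjacent, merging them into one block gives 2·(4)! = 48 arrangements.
Complementary counting: 120 − 48 = 72.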